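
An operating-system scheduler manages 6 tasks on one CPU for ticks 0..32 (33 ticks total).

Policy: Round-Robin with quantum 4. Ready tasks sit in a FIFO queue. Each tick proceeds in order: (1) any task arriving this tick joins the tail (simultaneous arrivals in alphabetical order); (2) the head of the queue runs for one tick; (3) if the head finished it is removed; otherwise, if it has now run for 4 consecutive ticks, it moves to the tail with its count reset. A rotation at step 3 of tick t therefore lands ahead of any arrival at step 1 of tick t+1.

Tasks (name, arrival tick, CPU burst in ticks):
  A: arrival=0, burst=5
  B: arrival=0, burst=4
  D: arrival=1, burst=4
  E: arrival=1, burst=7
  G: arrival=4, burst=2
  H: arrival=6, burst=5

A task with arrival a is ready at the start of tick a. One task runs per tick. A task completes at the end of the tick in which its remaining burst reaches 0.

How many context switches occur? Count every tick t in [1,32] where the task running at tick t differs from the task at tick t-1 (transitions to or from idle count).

context switches = 9

t=0: queue=[A,B] q_used=0 → run A
t=1: queue=[A,B,D,E] q_used=1 → run A
t=2: queue=[A,B,D,E] q_used=2 → run A
t=3: queue=[A,B,D,E] q_used=3 → run A
t=4: queue=[B,D,E,A,G] q_used=0 → run B
t=5: queue=[B,D,E,A,G] q_used=1 → run B
t=6: queue=[B,D,E,A,G,H] q_used=2 → run B
t=7: queue=[B,D,E,A,G,H] q_used=3 → run B
t=8: queue=[D,E,A,G,H] q_used=0 → run D
t=9: queue=[D,E,A,G,H] q_used=1 → run D
t=10: queue=[D,E,A,G,H] q_used=2 → run D
t=11: queue=[D,E,A,G,H] q_used=3 → run D
t=12: queue=[E,A,G,H] q_used=0 → run E
t=13: queue=[E,A,G,H] q_used=1 → run E
t=14: queue=[E,A,G,H] q_used=2 → run E
t=15: queue=[E,A,G,H] q_used=3 → run E
t=16: queue=[A,G,H,E] q_used=0 → run A
t=17: queue=[G,H,E] q_used=0 → run G
t=18: queue=[G,H,E] q_used=1 → run G
t=19: queue=[H,E] q_used=0 → run H
t=20: queue=[H,E] q_used=1 → run H
t=21: queue=[H,E] q_used=2 → run H
t=22: queue=[H,E] q_used=3 → run H
t=23: queue=[E,H] q_used=0 → run E
t=24: queue=[E,H] q_used=1 → run E
t=25: queue=[E,H] q_used=2 → run E
t=26: queue=[H] q_used=0 → run H
t=27: (idle)
t=28: (idle)
t=29: (idle)
t=30: (idle)
t=31: (idle)
t=32: (idle)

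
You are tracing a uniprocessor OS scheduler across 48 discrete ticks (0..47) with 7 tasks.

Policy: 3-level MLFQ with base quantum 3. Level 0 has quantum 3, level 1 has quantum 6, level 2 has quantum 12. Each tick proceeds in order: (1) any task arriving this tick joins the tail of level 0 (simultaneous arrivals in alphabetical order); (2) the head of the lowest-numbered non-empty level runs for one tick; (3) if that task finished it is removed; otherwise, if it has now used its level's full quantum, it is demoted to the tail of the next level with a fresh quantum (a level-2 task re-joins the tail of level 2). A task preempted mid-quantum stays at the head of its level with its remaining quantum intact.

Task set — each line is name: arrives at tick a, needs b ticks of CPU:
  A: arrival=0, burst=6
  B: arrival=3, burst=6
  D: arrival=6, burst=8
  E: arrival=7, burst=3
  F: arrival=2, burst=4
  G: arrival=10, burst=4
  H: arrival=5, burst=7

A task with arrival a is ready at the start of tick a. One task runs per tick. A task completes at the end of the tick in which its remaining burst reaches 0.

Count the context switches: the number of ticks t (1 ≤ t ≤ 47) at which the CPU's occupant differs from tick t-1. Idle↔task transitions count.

context switches = 13

t=0: L0/L1/L2 = A/-/- → run A
t=1: L0/L1/L2 = A/-/- → run A
t=2: L0/L1/L2 = AF/-/- → run A
t=3: L0/L1/L2 = FB/A/- → run F
t=4: L0/L1/L2 = FB/A/- → run F
t=5: L0/L1/L2 = FBH/A/- → run F
t=6: L0/L1/L2 = BHD/AF/- → run B
t=7: L0/L1/L2 = BHDE/AF/- → run B
t=8: L0/L1/L2 = BHDE/AF/- → run B
t=9: L0/L1/L2 = HDE/AFB/- → run H
t=10: L0/L1/L2 = HDEG/AFB/- → run H
t=11: L0/L1/L2 = HDEG/AFB/- → run H
t=12: L0/L1/L2 = DEG/AFBH/- → run D
t=13: L0/L1/L2 = DEG/AFBH/- → run D
t=14: L0/L1/L2 = DEG/AFBH/- → run D
t=15: L0/L1/L2 = EG/AFBHD/- → run E
t=16: L0/L1/L2 = EG/AFBHD/- → run E
t=17: L0/L1/L2 = EG/AFBHD/- → run E
t=18: L0/L1/L2 = G/AFBHD/- → run G
t=19: L0/L1/L2 = G/AFBHD/- → run G
t=20: L0/L1/L2 = G/AFBHD/- → run G
t=21: L0/L1/L2 = -/AFBHDG/- → run A
t=22: L0/L1/L2 = -/AFBHDG/- → run A
t=23: L0/L1/L2 = -/AFBHDG/- → run A
t=24: L0/L1/L2 = -/FBHDG/- → run F
t=25: L0/L1/L2 = -/BHDG/- → run B
t=26: L0/L1/L2 = -/BHDG/- → run B
t=27: L0/L1/L2 = -/BHDG/- → run B
t=28: L0/L1/L2 = -/HDG/- → run H
t=29: L0/L1/L2 = -/HDG/- → run H
t=30: L0/L1/L2 = -/HDG/- → run H
t=31: L0/L1/L2 = -/HDG/- → run H
t=32: L0/L1/L2 = -/DG/- → run D
t=33: L0/L1/L2 = -/DG/- → run D
t=34: L0/L1/L2 = -/DG/- → run D
t=35: L0/L1/L2 = -/DG/- → run D
t=36: L0/L1/L2 = -/DG/- → run D
t=37: L0/L1/L2 = -/G/- → run G
t=38: (idle)
t=39: (idle)
t=40: (idle)
t=41: (idle)
t=42: (idle)
t=43: (idle)
t=44: (idle)
t=45: (idle)
t=46: (idle)
t=47: (idle)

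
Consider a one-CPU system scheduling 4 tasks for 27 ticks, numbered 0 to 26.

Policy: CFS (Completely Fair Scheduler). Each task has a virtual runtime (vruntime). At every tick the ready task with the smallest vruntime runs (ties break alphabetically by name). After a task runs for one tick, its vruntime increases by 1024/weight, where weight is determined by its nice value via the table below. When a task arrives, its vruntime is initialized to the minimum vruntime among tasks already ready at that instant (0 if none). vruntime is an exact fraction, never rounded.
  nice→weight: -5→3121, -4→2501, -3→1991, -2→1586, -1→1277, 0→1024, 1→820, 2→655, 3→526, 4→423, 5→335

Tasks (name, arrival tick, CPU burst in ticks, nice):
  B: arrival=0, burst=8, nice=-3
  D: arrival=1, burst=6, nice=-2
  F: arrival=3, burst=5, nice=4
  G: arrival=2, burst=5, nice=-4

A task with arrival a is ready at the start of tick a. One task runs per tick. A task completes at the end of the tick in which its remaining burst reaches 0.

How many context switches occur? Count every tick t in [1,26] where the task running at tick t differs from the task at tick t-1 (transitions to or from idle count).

context switches = 20

t=0: vr[B=0] → run B
t=1: vr[B=1024/1991 D=1024/1991] → run B
t=2: vr[B=2048/1991 D=1024/1991 G=1024/1991] → run D
t=3: vr[B=2048/1991 D=1831424/1578863 F=1024/1991 G=1024/1991] → run F
t=4: vr[B=2048/1991 D=1831424/1578863 F=2471936/842193 G=1024/1991] → run G
t=5: vr[B=2048/1991 D=1831424/1578863 F=2471936/842193 G=4599808/4979491] → run G
t=6: vr[B=2048/1991 D=1831424/1578863 F=2471936/842193 G=6638592/4979491] → run B
t=7: vr[B=3072/1991 D=1831424/1578863 F=2471936/842193 G=6638592/4979491] → run D
t=8: vr[B=3072/1991 D=2850816/1578863 F=2471936/842193 G=6638592/4979491] → run G
t=9: vr[B=3072/1991 D=2850816/1578863 F=2471936/842193 G=8677376/4979491] → run B
t=10: vr[B=4096/1991 D=2850816/1578863 F=2471936/842193 G=8677376/4979491] → run G
t=11: vr[B=4096/1991 D=2850816/1578863 F=2471936/842193 G=10716160/4979491] → run D
t=12: vr[B=4096/1991 D=3870208/1578863 F=2471936/842193 G=10716160/4979491] → run B
t=13: vr[B=5120/1991 D=3870208/1578863 F=2471936/842193 G=10716160/4979491] → run G
t=14: vr[B=5120/1991 D=3870208/1578863 F=2471936/842193] → run D
t=15: vr[B=5120/1991 D=4889600/1578863 F=2471936/842193] → run B
t=16: vr[B=6144/1991 D=4889600/1578863 F=2471936/842193] → run F
t=17: vr[B=6144/1991 D=4889600/1578863 F=4510720/842193] → run B
t=18: vr[B=7168/1991 D=4889600/1578863 F=4510720/842193] → run D
t=19: vr[B=7168/1991 D=5908992/1578863 F=4510720/842193] → run B
t=20: vr[D=5908992/1578863 F=4510720/842193] → run D
t=21: vr[F=4510720/842193] → run F
t=22: vr[F=2183168/280731] → run F
t=23: vr[F=8588288/842193] → run F
t=24: (idle)
t=25: (idle)
t=26: (idle)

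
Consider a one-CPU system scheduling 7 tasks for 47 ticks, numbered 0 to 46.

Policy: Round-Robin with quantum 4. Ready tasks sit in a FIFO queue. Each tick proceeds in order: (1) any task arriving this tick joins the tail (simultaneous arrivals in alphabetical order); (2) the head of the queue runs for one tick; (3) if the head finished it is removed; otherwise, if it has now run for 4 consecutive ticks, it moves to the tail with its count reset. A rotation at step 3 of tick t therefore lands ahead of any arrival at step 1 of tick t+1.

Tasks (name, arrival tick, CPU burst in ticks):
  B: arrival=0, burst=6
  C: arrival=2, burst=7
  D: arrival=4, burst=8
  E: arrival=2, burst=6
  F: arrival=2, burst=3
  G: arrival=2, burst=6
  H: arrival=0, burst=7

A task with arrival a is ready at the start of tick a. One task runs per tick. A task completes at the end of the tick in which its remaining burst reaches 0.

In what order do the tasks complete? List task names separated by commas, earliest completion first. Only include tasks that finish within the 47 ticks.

t=0: queue=[B,H] q_used=0 → run B
t=1: queue=[B,H] q_used=1 → run B
t=2: queue=[B,H,C,E,F,G] q_used=2 → run B
t=3: queue=[B,H,C,E,F,G] q_used=3 → run B
t=4: queue=[H,C,E,F,G,B,D] q_used=0 → run H
t=5: queue=[H,C,E,F,G,B,D] q_used=1 → run H
t=6: queue=[H,C,E,F,G,B,D] q_used=2 → run H
t=7: queue=[H,C,E,F,G,B,D] q_used=3 → run H
t=8: queue=[C,E,F,G,B,D,H] q_used=0 → run C
t=9: queue=[C,E,F,G,B,D,H] q_used=1 → run C
t=10: queue=[C,E,F,G,B,D,H] q_used=2 → run C
t=11: queue=[C,E,F,G,B,D,H] q_used=3 → run C
t=12: queue=[E,F,G,B,D,H,C] q_used=0 → run E
t=13: queue=[E,F,G,B,D,H,C] q_used=1 → run E
t=14: queue=[E,F,G,B,D,H,C] q_used=2 → run E
t=15: queue=[E,F,G,B,D,H,C] q_used=3 → run E
t=16: queue=[F,G,B,D,H,C,E] q_used=0 → run F
t=17: queue=[F,G,B,D,H,C,E] q_used=1 → run F
t=18: queue=[F,G,B,D,H,C,E] q_used=2 → run F
t=19: queue=[G,B,D,H,C,E] q_used=0 → run G
t=20: queue=[G,B,D,H,C,E] q_used=1 → run G
t=21: queue=[G,B,D,H,C,E] q_used=2 → run G
t=22: queue=[G,B,D,H,C,E] q_used=3 → run G
t=23: queue=[B,D,H,C,E,G] q_used=0 → run B
t=24: queue=[B,D,H,C,E,G] q_used=1 → run B
t=25: queue=[D,H,C,E,G] q_used=0 → run D
t=26: queue=[D,H,C,E,G] q_used=1 → run D
t=27: queue=[D,H,C,E,G] q_used=2 → run D
t=28: queue=[D,H,C,E,G] q_used=3 → run D
t=29: queue=[H,C,E,G,D] q_used=0 → run H
t=30: queue=[H,C,E,G,D] q_used=1 → run H
t=31: queue=[H,C,E,G,D] q_used=2 → run H
t=32: queue=[C,E,G,D] q_used=0 → run C
t=33: queue=[C,E,G,D] q_used=1 → run C
t=34: queue=[C,E,G,D] q_used=2 → run C
t=35: queue=[E,G,D] q_used=0 → run E
t=36: queue=[E,G,D] q_used=1 → run E
t=37: queue=[G,D] q_used=0 → run G
t=38: queue=[G,D] q_used=1 → run G
t=39: queue=[D] q_used=0 → run D
t=40: queue=[D] q_used=1 → run D
t=41: queue=[D] q_used=2 → run D
t=42: queue=[D] q_used=3 → run D
t=43: (idle)
t=44: (idle)
t=45: (idle)
t=46: (idle)

completion order = F, B, H, C, E, G, D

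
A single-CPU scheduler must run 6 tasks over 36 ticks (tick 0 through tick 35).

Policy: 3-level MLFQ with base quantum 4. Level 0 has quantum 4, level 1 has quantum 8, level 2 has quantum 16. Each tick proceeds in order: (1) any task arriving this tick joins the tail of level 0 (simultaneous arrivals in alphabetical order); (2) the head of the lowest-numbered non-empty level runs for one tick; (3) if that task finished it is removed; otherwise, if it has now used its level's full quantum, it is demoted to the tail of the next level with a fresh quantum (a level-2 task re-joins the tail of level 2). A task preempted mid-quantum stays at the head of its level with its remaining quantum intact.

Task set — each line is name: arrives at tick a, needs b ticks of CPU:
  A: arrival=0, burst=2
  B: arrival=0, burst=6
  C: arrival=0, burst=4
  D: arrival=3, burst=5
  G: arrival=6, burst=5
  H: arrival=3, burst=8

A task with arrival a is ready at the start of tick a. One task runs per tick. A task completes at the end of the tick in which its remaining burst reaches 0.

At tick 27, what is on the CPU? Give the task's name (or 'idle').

running at tick 27 = H

t=0: L0/L1/L2 = ABC/-/- → run A
t=1: L0/L1/L2 = ABC/-/- → run A
t=2: L0/L1/L2 = BC/-/- → run B
t=3: L0/L1/L2 = BCDH/-/- → run B
t=4: L0/L1/L2 = BCDH/-/- → run B
t=5: L0/L1/L2 = BCDH/-/- → run B
t=6: L0/L1/L2 = CDHG/B/- → run C
t=7: L0/L1/L2 = CDHG/B/- → run C
t=8: L0/L1/L2 = CDHG/B/- → run C
t=9: L0/L1/L2 = CDHG/B/- → run C
t=10: L0/L1/L2 = DHG/B/- → run D
t=11: L0/L1/L2 = DHG/B/- → run D
t=12: L0/L1/L2 = DHG/B/- → run D
t=13: L0/L1/L2 = DHG/B/- → run D
t=14: L0/L1/L2 = HG/BD/- → run H
t=15: L0/L1/L2 = HG/BD/- → run H
t=16: L0/L1/L2 = HG/BD/- → run H
t=17: L0/L1/L2 = HG/BD/- → run H
t=18: L0/L1/L2 = G/BDH/- → run G
t=19: L0/L1/L2 = G/BDH/- → run G
t=20: L0/L1/L2 = G/BDH/- → run G
t=21: L0/L1/L2 = G/BDH/- → run G
t=22: L0/L1/L2 = -/BDHG/- → run B
t=23: L0/L1/L2 = -/BDHG/- → run B
t=24: L0/L1/L2 = -/DHG/- → run D
t=25: L0/L1/L2 = -/HG/- → run H
t=26: L0/L1/L2 = -/HG/- → run H
t=27: L0/L1/L2 = -/HG/- → run H
t=28: L0/L1/L2 = -/HG/- → run H
t=29: L0/L1/L2 = -/G/- → run G
t=30: (idle)
t=31: (idle)
t=32: (idle)
t=33: (idle)
t=34: (idle)
t=35: (idle)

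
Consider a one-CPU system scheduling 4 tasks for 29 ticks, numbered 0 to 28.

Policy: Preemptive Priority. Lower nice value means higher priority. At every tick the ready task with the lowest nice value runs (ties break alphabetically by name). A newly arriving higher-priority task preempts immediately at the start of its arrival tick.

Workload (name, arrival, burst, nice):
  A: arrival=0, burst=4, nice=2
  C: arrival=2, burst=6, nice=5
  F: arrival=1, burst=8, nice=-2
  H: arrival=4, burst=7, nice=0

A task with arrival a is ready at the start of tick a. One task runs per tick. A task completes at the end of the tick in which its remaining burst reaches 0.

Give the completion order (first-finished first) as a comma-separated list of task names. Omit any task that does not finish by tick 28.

completion order = F, H, A, C

t=0: ready={A} → run A
t=1: ready={A,F} → run F
t=2: ready={A,C,F} → run F
t=3: ready={A,C,F} → run F
t=4: ready={A,C,F,H} → run F
t=5: ready={A,C,F,H} → run F
t=6: ready={A,C,F,H} → run F
t=7: ready={A,C,F,H} → run F
t=8: ready={A,C,F,H} → run F
t=9: ready={A,C,H} → run H
t=10: ready={A,C,H} → run H
t=11: ready={A,C,H} → run H
t=12: ready={A,C,H} → run H
t=13: ready={A,C,H} → run H
t=14: ready={A,C,H} → run H
t=15: ready={A,C,H} → run H
t=16: ready={A,C} → run A
t=17: ready={A,C} → run A
t=18: ready={A,C} → run A
t=19: ready={C} → run C
t=20: ready={C} → run C
t=21: ready={C} → run C
t=22: ready={C} → run C
t=23: ready={C} → run C
t=24: ready={C} → run C
t=25: (idle)
t=26: (idle)
t=27: (idle)
t=28: (idle)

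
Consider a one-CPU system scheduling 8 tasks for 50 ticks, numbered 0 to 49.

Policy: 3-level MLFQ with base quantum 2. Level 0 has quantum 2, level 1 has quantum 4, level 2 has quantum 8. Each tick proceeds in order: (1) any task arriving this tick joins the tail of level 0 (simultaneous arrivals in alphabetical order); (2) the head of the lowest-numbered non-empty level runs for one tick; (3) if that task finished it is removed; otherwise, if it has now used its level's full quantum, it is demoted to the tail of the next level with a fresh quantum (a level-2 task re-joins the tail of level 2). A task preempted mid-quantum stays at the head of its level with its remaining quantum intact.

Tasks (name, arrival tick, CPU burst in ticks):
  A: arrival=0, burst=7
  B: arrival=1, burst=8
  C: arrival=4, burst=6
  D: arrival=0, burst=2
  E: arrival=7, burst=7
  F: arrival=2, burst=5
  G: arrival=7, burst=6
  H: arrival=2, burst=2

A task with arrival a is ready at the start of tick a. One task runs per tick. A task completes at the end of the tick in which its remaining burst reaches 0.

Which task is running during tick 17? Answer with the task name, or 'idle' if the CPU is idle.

running at tick 17 = A

t=0: L0/L1/L2 = AD/-/- → run A
t=1: L0/L1/L2 = ADB/-/- → run A
t=2: L0/L1/L2 = DBFH/A/- → run D
t=3: L0/L1/L2 = DBFH/A/- → run D
t=4: L0/L1/L2 = BFHC/A/- → run B
t=5: L0/L1/L2 = BFHC/A/- → run B
t=6: L0/L1/L2 = FHC/AB/- → run F
t=7: L0/L1/L2 = FHCEG/AB/- → run F
t=8: L0/L1/L2 = HCEG/ABF/- → run H
t=9: L0/L1/L2 = HCEG/ABF/- → run H
t=10: L0/L1/L2 = CEG/ABF/- → run C
t=11: L0/L1/L2 = CEG/ABF/- → run C
t=12: L0/L1/L2 = EG/ABFC/- → run E
t=13: L0/L1/L2 = EG/ABFC/- → run E
t=14: L0/L1/L2 = G/ABFCE/- → run G
t=15: L0/L1/L2 = G/ABFCE/- → run G
t=16: L0/L1/L2 = -/ABFCEG/- → run A
t=17: L0/L1/L2 = -/ABFCEG/- → run A
t=18: L0/L1/L2 = -/ABFCEG/- → run A
t=19: L0/L1/L2 = -/ABFCEG/- → run A
t=20: L0/L1/L2 = -/BFCEG/A → run B
t=21: L0/L1/L2 = -/BFCEG/A → run B
t=22: L0/L1/L2 = -/BFCEG/A → run B
t=23: L0/L1/L2 = -/BFCEG/A → run B
t=24: L0/L1/L2 = -/FCEG/AB → run F
t=25: L0/L1/L2 = -/FCEG/AB → run F
t=26: L0/L1/L2 = -/FCEG/AB → run F
t=27: L0/L1/L2 = -/CEG/AB → run C
t=28: L0/L1/L2 = -/CEG/AB → run C
t=29: L0/L1/L2 = -/CEG/AB → run C
t=30: L0/L1/L2 = -/CEG/AB → run C
t=31: L0/L1/L2 = -/EG/AB → run E
t=32: L0/L1/L2 = -/EG/AB → run E
t=33: L0/L1/L2 = -/EG/AB → run E
t=34: L0/L1/L2 = -/EG/AB → run E
t=35: L0/L1/L2 = -/G/ABE → run G
t=36: L0/L1/L2 = -/G/ABE → run G
t=37: L0/L1/L2 = -/G/ABE → run G
t=38: L0/L1/L2 = -/G/ABE → run G
t=39: L0/L1/L2 = -/-/ABE → run A
t=40: L0/L1/L2 = -/-/BE → run B
t=41: L0/L1/L2 = -/-/BE → run B
t=42: L0/L1/L2 = -/-/E → run E
t=43: (idle)
t=44: (idle)
t=45: (idle)
t=46: (idle)
t=47: (idle)
t=48: (idle)
t=49: (idle)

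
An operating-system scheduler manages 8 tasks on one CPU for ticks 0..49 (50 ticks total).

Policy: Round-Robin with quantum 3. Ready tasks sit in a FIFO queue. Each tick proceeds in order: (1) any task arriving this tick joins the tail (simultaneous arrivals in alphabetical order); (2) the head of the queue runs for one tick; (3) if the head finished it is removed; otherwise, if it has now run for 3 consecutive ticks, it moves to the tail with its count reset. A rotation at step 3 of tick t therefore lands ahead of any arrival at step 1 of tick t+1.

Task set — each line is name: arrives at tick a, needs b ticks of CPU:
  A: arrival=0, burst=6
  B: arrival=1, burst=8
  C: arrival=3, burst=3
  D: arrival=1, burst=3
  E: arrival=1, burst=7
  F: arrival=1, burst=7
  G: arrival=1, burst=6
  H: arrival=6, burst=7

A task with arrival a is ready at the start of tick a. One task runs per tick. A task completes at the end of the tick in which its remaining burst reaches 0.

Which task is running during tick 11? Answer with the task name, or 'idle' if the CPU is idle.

t=0: queue=[A] q_used=0 → run A
t=1: queue=[A,B,D,E,F,G] q_used=1 → run A
t=2: queue=[A,B,D,E,F,G] q_used=2 → run A
t=3: queue=[B,D,E,F,G,A,C] q_used=0 → run B
t=4: queue=[B,D,E,F,G,A,C] q_used=1 → run B
t=5: queue=[B,D,E,F,G,A,C] q_used=2 → run B
t=6: queue=[D,E,F,G,A,C,B,H] q_used=0 → run D
t=7: queue=[D,E,F,G,A,C,B,H] q_used=1 → run D
t=8: queue=[D,E,F,G,A,C,B,H] q_used=2 → run D
t=9: queue=[E,F,G,A,C,B,H] q_used=0 → run E
t=10: queue=[E,F,G,A,C,B,H] q_used=1 → run E
t=11: queue=[E,F,G,A,C,B,H] q_used=2 → run E
t=12: queue=[F,G,A,C,B,H,E] q_used=0 → run F
t=13: queue=[F,G,A,C,B,H,E] q_used=1 → run F
t=14: queue=[F,G,A,C,B,H,E] q_used=2 → run F
t=15: queue=[G,A,C,B,H,E,F] q_used=0 → run G
t=16: queue=[G,A,C,B,H,E,F] q_used=1 → run G
t=17: queue=[G,A,C,B,H,E,F] q_used=2 → run G
t=18: queue=[A,C,B,H,E,F,G] q_used=0 → run A
t=19: queue=[A,C,B,H,E,F,G] q_used=1 → run A
t=20: queue=[A,C,B,H,E,F,G] q_used=2 → run A
t=21: queue=[C,B,H,E,F,G] q_used=0 → run C
t=22: queue=[C,B,H,E,F,G] q_used=1 → run C
t=23: queue=[C,B,H,E,F,G] q_used=2 → run C
t=24: queue=[B,H,E,F,G] q_used=0 → run B
t=25: queue=[B,H,E,F,G] q_used=1 → run B
t=26: queue=[B,H,E,F,G] q_used=2 → run B
t=27: queue=[H,E,F,G,B] q_used=0 → run H
t=28: queue=[H,E,F,G,B] q_used=1 → run H
t=29: queue=[H,E,F,G,B] q_used=2 → run H
t=30: queue=[E,F,G,B,H] q_used=0 → run E
t=31: queue=[E,F,G,B,H] q_used=1 → run E
t=32: queue=[E,F,G,B,H] q_used=2 → run E
t=33: queue=[F,G,B,H,E] q_used=0 → run F
t=34: queue=[F,G,B,H,E] q_used=1 → run F
t=35: queue=[F,G,B,H,E] q_used=2 → run F
t=36: queue=[G,B,H,E,F] q_used=0 → run G
t=37: queue=[G,B,H,E,F] q_used=1 → run G
t=38: queue=[G,B,H,E,F] q_used=2 → run G
t=39: queue=[B,H,E,F] q_used=0 → run B
t=40: queue=[B,H,E,F] q_used=1 → run B
t=41: queue=[H,E,F] q_used=0 → run H
t=42: queue=[H,E,F] q_used=1 → run H
t=43: queue=[H,E,F] q_used=2 → run H
t=44: queue=[E,F,H] q_used=0 → run E
t=45: queue=[F,H] q_used=0 → run F
t=46: queue=[H] q_used=0 → run H
t=47: (idle)
t=48: (idle)
t=49: (idle)

running at tick 11 = E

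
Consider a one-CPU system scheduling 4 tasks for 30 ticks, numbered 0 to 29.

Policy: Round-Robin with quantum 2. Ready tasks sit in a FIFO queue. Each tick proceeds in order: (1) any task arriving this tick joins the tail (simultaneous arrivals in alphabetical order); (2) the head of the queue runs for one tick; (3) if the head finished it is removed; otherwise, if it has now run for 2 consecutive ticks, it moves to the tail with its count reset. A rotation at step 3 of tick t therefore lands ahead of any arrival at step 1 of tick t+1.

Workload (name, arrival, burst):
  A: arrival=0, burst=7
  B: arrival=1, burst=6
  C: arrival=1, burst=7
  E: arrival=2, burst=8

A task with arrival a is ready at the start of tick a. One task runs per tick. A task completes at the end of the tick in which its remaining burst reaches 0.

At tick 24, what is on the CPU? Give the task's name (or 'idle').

t=0: queue=[A] q_used=0 → run A
t=1: queue=[A,B,C] q_used=1 → run A
t=2: queue=[B,C,A,E] q_used=0 → run B
t=3: queue=[B,C,A,E] q_used=1 → run B
t=4: queue=[C,A,E,B] q_used=0 → run C
t=5: queue=[C,A,E,B] q_used=1 → run C
t=6: queue=[A,E,B,C] q_used=0 → run A
t=7: queue=[A,E,B,C] q_used=1 → run A
t=8: queue=[E,B,C,A] q_used=0 → run E
t=9: queue=[E,B,C,A] q_used=1 → run E
t=10: queue=[B,C,A,E] q_used=0 → run B
t=11: queue=[B,C,A,E] q_used=1 → run B
t=12: queue=[C,A,E,B] q_used=0 → run C
t=13: queue=[C,A,E,B] q_used=1 → run C
t=14: queue=[A,E,B,C] q_used=0 → run A
t=15: queue=[A,E,B,C] q_used=1 → run A
t=16: queue=[E,B,C,A] q_used=0 → run E
t=17: queue=[E,B,C,A] q_used=1 → run E
t=18: queue=[B,C,A,E] q_used=0 → run B
t=19: queue=[B,C,A,E] q_used=1 → run B
t=20: queue=[C,A,E] q_used=0 → run C
t=21: queue=[C,A,E] q_used=1 → run C
t=22: queue=[A,E,C] q_used=0 → run A
t=23: queue=[E,C] q_used=0 → run E
t=24: queue=[E,C] q_used=1 → run E
t=25: queue=[C,E] q_used=0 → run C
t=26: queue=[E] q_used=0 → run E
t=27: queue=[E] q_used=1 → run E
t=28: (idle)
t=29: (idle)

running at tick 24 = E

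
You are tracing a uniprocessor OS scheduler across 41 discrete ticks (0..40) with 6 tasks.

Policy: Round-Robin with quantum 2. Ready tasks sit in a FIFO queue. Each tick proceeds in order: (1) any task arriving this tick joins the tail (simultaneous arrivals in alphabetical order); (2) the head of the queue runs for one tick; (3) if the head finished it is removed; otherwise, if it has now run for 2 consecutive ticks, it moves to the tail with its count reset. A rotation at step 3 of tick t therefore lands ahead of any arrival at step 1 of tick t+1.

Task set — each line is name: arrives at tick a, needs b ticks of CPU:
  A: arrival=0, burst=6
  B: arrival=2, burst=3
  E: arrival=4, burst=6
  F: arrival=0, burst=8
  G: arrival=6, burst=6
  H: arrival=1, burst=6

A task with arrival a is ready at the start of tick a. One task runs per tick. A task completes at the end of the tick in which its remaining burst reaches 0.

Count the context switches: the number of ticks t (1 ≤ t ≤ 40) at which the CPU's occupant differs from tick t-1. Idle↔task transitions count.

context switches = 18

t=0: queue=[A,F] q_used=0 → run A
t=1: queue=[A,F,H] q_used=1 → run A
t=2: queue=[F,H,A,B] q_used=0 → run F
t=3: queue=[F,H,A,B] q_used=1 → run F
t=4: queue=[H,A,B,F,E] q_used=0 → run H
t=5: queue=[H,A,B,F,E] q_used=1 → run H
t=6: queue=[A,B,F,E,H,G] q_used=0 → run A
t=7: queue=[A,B,F,E,H,G] q_used=1 → run A
t=8: queue=[B,F,E,H,G,A] q_used=0 → run B
t=9: queue=[B,F,E,H,G,A] q_used=1 → run B
t=10: queue=[F,E,H,G,A,B] q_used=0 → run F
t=11: queue=[F,E,H,G,A,B] q_used=1 → run F
t=12: queue=[E,H,G,A,B,F] q_used=0 → run E
t=13: queue=[E,H,G,A,B,F] q_used=1 → run E
t=14: queue=[H,G,A,B,F,E] q_used=0 → run H
t=15: queue=[H,G,A,B,F,E] q_used=1 → run H
t=16: queue=[G,A,B,F,E,H] q_used=0 → run G
t=17: queue=[G,A,B,F,E,H] q_used=1 → run G
t=18: queue=[A,B,F,E,H,G] q_used=0 → run A
t=19: queue=[A,B,F,E,H,G] q_used=1 → run A
t=20: queue=[B,F,E,H,G] q_used=0 → run B
t=21: queue=[F,E,H,G] q_used=0 → run F
t=22: queue=[F,E,H,G] q_used=1 → run F
t=23: queue=[E,H,G,F] q_used=0 → run E
t=24: queue=[E,H,G,F] q_used=1 → run E
t=25: queue=[H,G,F,E] q_used=0 → run H
t=26: queue=[H,G,F,E] q_used=1 → run H
t=27: queue=[G,F,E] q_used=0 → run G
t=28: queue=[G,F,E] q_used=1 → run G
t=29: queue=[F,E,G] q_used=0 → run F
t=30: queue=[F,E,G] q_used=1 → run F
t=31: queue=[E,G] q_used=0 → run E
t=32: queue=[E,G] q_used=1 → run E
t=33: queue=[G] q_used=0 → run G
t=34: queue=[G] q_used=1 → run G
t=35: (idle)
t=36: (idle)
t=37: (idle)
t=38: (idle)
t=39: (idle)
t=40: (idle)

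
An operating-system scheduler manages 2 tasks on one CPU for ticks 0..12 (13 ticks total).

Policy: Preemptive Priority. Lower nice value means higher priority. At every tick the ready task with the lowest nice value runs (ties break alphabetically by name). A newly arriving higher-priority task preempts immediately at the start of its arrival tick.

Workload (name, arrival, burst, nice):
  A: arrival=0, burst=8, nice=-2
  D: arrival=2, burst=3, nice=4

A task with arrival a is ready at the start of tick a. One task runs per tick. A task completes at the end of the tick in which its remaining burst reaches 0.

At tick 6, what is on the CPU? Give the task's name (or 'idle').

running at tick 6 = A

t=0: ready={A} → run A
t=1: ready={A} → run A
t=2: ready={A,D} → run A
t=3: ready={A,D} → run A
t=4: ready={A,D} → run A
t=5: ready={A,D} → run A
t=6: ready={A,D} → run A
t=7: ready={A,D} → run A
t=8: ready={D} → run D
t=9: ready={D} → run D
t=10: ready={D} → run D
t=11: (idle)
t=12: (idle)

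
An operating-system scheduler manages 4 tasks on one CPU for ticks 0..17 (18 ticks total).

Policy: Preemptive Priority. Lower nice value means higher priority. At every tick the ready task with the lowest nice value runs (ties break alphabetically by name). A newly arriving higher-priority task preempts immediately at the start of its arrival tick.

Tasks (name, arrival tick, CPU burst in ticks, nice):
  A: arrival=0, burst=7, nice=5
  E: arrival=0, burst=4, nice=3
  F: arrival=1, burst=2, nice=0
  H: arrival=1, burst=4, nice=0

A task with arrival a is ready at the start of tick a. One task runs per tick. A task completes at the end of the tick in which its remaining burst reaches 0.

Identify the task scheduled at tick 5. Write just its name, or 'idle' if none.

running at tick 5 = H

t=0: ready={A,E} → run E
t=1: ready={A,E,F,H} → run F
t=2: ready={A,E,F,H} → run F
t=3: ready={A,E,H} → run H
t=4: ready={A,E,H} → run H
t=5: ready={A,E,H} → run H
t=6: ready={A,E,H} → run H
t=7: ready={A,E} → run E
t=8: ready={A,E} → run E
t=9: ready={A,E} → run E
t=10: ready={A} → run A
t=11: ready={A} → run A
t=12: ready={A} → run A
t=13: ready={A} → run A
t=14: ready={A} → run A
t=15: ready={A} → run A
t=16: ready={A} → run A
t=17: (idle)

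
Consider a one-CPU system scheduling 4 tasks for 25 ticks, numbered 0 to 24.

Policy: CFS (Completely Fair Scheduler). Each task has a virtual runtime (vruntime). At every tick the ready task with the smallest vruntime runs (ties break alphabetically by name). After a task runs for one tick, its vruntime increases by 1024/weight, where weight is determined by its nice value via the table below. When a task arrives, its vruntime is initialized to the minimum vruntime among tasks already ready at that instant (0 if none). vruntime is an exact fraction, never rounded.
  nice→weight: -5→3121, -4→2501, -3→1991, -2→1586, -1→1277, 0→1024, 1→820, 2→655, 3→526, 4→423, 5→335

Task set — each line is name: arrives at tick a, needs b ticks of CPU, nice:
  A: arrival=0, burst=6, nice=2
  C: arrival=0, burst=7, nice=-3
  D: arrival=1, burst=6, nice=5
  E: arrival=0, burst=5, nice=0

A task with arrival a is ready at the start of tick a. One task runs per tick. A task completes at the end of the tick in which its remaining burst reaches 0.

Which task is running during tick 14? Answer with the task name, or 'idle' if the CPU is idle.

t=0: vr[A=0 C=0 E=0] → run A
t=1: vr[A=1024/655 C=0 D=0 E=0] → run C
t=2: vr[A=1024/655 C=1024/1991 D=0 E=0] → run D
t=3: vr[A=1024/655 C=1024/1991 D=1024/335 E=0] → run E
t=4: vr[A=1024/655 C=1024/1991 D=1024/335 E=1] → run C
t=5: vr[A=1024/655 C=2048/1991 D=1024/335 E=1] → run E
t=6: vr[A=1024/655 C=2048/1991 D=1024/335 E=2] → run C
t=7: vr[A=1024/655 C=3072/1991 D=1024/335 E=2] → run C
t=8: vr[A=1024/655 C=4096/1991 D=1024/335 E=2] → run A
t=9: vr[A=2048/655 C=4096/1991 D=1024/335 E=2] → run E
t=10: vr[A=2048/655 C=4096/1991 D=1024/335 E=3] → run C
t=11: vr[A=2048/655 C=5120/1991 D=1024/335 E=3] → run C
t=12: vr[A=2048/655 C=6144/1991 D=1024/335 E=3] → run E
t=13: vr[A=2048/655 C=6144/1991 D=1024/335 E=4] → run D
t=14: vr[A=2048/655 C=6144/1991 D=2048/335 E=4] → run C
t=15: vr[A=2048/655 D=2048/335 E=4] → run A
t=16: vr[A=3072/655 D=2048/335 E=4] → run E
t=17: vr[A=3072/655 D=2048/335] → run A
t=18: vr[A=4096/655 D=2048/335] → run D
t=19: vr[A=4096/655 D=3072/335] → run A
t=20: vr[A=1024/131 D=3072/335] → run A
t=21: vr[D=3072/335] → run D
t=22: vr[D=4096/335] → run D
t=23: vr[D=1024/67] → run D
t=24: (idle)

running at tick 14 = C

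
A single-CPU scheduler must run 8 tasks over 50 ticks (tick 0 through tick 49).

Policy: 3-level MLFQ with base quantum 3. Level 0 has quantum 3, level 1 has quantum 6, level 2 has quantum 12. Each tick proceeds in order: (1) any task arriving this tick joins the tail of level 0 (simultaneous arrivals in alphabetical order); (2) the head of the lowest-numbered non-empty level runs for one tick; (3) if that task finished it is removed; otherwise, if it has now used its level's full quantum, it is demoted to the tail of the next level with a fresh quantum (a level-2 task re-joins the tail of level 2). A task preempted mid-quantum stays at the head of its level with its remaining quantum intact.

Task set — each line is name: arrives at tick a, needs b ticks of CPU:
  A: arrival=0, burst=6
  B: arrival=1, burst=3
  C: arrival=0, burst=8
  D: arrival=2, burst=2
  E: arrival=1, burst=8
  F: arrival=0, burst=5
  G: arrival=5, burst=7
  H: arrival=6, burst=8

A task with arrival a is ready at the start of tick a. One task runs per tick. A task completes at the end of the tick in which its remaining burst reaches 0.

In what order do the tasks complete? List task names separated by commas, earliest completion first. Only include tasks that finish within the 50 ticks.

completion order = B, D, A, C, F, E, G, H

t=0: L0/L1/L2 = ACF/-/- → run A
t=1: L0/L1/L2 = ACFBE/-/- → run A
t=2: L0/L1/L2 = ACFBED/-/- → run A
t=3: L0/L1/L2 = CFBED/A/- → run C
t=4: L0/L1/L2 = CFBED/A/- → run C
t=5: L0/L1/L2 = CFBEDG/A/- → run C
t=6: L0/L1/L2 = FBEDGH/AC/- → run F
t=7: L0/L1/L2 = FBEDGH/AC/- → run F
t=8: L0/L1/L2 = FBEDGH/AC/- → run F
t=9: L0/L1/L2 = BEDGH/ACF/- → run B
t=10: L0/L1/L2 = BEDGH/ACF/- → run B
t=11: L0/L1/L2 = BEDGH/ACF/- → run B
t=12: L0/L1/L2 = EDGH/ACF/- → run E
t=13: L0/L1/L2 = EDGH/ACF/- → run E
t=14: L0/L1/L2 = EDGH/ACF/- → run E
t=15: L0/L1/L2 = DGH/ACFE/- → run D
t=16: L0/L1/L2 = DGH/ACFE/- → run D
t=17: L0/L1/L2 = GH/ACFE/- → run G
t=18: L0/L1/L2 = GH/ACFE/- → run G
t=19: L0/L1/L2 = GH/ACFE/- → run G
t=20: L0/L1/L2 = H/ACFEG/- → run H
t=21: L0/L1/L2 = H/ACFEG/- → run H
t=22: L0/L1/L2 = H/ACFEG/- → run H
t=23: L0/L1/L2 = -/ACFEGH/- → run A
t=24: L0/L1/L2 = -/ACFEGH/- → run A
t=25: L0/L1/L2 = -/ACFEGH/- → run A
t=26: L0/L1/L2 = -/CFEGH/- → run C
t=27: L0/L1/L2 = -/CFEGH/- → run C
t=28: L0/L1/L2 = -/CFEGH/- → run C
t=29: L0/L1/L2 = -/CFEGH/- → run C
t=30: L0/L1/L2 = -/CFEGH/- → run C
t=31: L0/L1/L2 = -/FEGH/- → run F
t=32: L0/L1/L2 = -/FEGH/- → run F
t=33: L0/L1/L2 = -/EGH/- → run E
t=34: L0/L1/L2 = -/EGH/- → run E
t=35: L0/L1/L2 = -/EGH/- → run E
t=36: L0/L1/L2 = -/EGH/- → run E
t=37: L0/L1/L2 = -/EGH/- → run E
t=38: L0/L1/L2 = -/GH/- → run G
t=39: L0/L1/L2 = -/GH/- → run G
t=40: L0/L1/L2 = -/GH/- → run G
t=41: L0/L1/L2 = -/GH/- → run G
t=42: L0/L1/L2 = -/H/- → run H
t=43: L0/L1/L2 = -/H/- → run H
t=44: L0/L1/L2 = -/H/- → run H
t=45: L0/L1/L2 = -/H/- → run H
t=46: L0/L1/L2 = -/H/- → run H
t=47: (idle)
t=48: (idle)
t=49: (idle)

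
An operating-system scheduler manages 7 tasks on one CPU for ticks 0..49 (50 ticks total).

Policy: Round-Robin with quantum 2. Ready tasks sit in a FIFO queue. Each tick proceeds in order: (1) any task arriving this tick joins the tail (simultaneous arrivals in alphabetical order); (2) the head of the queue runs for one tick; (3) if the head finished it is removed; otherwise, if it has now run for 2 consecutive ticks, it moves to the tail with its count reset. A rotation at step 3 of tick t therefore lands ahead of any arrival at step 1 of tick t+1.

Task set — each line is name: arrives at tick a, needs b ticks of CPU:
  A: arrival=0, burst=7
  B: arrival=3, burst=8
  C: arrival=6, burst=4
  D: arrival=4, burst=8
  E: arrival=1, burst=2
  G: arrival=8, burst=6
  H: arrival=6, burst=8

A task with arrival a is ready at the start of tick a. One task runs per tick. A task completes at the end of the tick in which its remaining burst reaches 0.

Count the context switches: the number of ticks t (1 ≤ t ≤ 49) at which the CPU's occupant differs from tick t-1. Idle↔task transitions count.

context switches = 22

t=0: queue=[A] q_used=0 → run A
t=1: queue=[A,E] q_used=1 → run A
t=2: queue=[E,A] q_used=0 → run E
t=3: queue=[E,A,B] q_used=1 → run E
t=4: queue=[A,B,D] q_used=0 → run A
t=5: queue=[A,B,D] q_used=1 → run A
t=6: queue=[B,D,A,C,H] q_used=0 → run B
t=7: queue=[B,D,A,C,H] q_used=1 → run B
t=8: queue=[D,A,C,H,B,G] q_used=0 → run D
t=9: queue=[D,A,C,H,B,G] q_used=1 → run D
t=10: queue=[A,C,H,B,G,D] q_used=0 → run A
t=11: queue=[A,C,H,B,G,D] q_used=1 → run A
t=12: queue=[C,H,B,G,D,A] q_used=0 → run C
t=13: queue=[C,H,B,G,D,A] q_used=1 → run C
t=14: queue=[H,B,G,D,A,C] q_used=0 → run H
t=15: queue=[H,B,G,D,A,C] q_used=1 → run H
t=16: queue=[B,G,D,A,C,H] q_used=0 → run B
t=17: queue=[B,G,D,A,C,H] q_used=1 → run B
t=18: queue=[G,D,A,C,H,B] q_used=0 → run G
t=19: queue=[G,D,A,C,H,B] q_used=1 → run G
t=20: queue=[D,A,C,H,B,G] q_used=0 → run D
t=21: queue=[D,A,C,H,B,G] q_used=1 → run D
t=22: queue=[A,C,H,B,G,D] q_used=0 → run A
t=23: queue=[C,H,B,G,D] q_used=0 → run C
t=24: queue=[C,H,B,G,D] q_used=1 → run C
t=25: queue=[H,B,G,D] q_used=0 → run H
t=26: queue=[H,B,G,D] q_used=1 → run H
t=27: queue=[B,G,D,H] q_used=0 → run B
t=28: queue=[B,G,D,H] q_used=1 → run B
t=29: queue=[G,D,H,B] q_used=0 → run G
t=30: queue=[G,D,H,B] q_used=1 → run G
t=31: queue=[D,H,B,G] q_used=0 → run D
t=32: queue=[D,H,B,G] q_used=1 → run D
t=33: queue=[H,B,G,D] q_used=0 → run H
t=34: queue=[H,B,G,D] q_used=1 → run H
t=35: queue=[B,G,D,H] q_used=0 → run B
t=36: queue=[B,G,D,H] q_used=1 → run B
t=37: queue=[G,D,H] q_used=0 → run G
t=38: queue=[G,D,H] q_used=1 → run G
t=39: queue=[D,H] q_used=0 → run D
t=40: queue=[D,H] q_used=1 → run D
t=41: queue=[H] q_used=0 → run H
t=42: queue=[H] q_used=1 → run H
t=43: (idle)
t=44: (idle)
t=45: (idle)
t=46: (idle)
t=47: (idle)
t=48: (idle)
t=49: (idle)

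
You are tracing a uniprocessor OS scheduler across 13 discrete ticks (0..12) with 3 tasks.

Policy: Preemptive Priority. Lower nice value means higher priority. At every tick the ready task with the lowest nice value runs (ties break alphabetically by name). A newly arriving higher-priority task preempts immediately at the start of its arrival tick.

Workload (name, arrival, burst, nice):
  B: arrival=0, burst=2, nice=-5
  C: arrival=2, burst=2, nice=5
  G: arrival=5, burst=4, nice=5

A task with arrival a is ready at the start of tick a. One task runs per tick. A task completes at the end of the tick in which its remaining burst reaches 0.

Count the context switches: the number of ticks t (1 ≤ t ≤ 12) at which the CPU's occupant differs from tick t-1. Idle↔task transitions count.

t=0: ready={B} → run B
t=1: ready={B} → run B
t=2: ready={C} → run C
t=3: ready={C} → run C
t=4: (idle)
t=5: ready={G} → run G
t=6: ready={G} → run G
t=7: ready={G} → run G
t=8: ready={G} → run G
t=9: (idle)
t=10: (idle)
t=11: (idle)
t=12: (idle)

context switches = 4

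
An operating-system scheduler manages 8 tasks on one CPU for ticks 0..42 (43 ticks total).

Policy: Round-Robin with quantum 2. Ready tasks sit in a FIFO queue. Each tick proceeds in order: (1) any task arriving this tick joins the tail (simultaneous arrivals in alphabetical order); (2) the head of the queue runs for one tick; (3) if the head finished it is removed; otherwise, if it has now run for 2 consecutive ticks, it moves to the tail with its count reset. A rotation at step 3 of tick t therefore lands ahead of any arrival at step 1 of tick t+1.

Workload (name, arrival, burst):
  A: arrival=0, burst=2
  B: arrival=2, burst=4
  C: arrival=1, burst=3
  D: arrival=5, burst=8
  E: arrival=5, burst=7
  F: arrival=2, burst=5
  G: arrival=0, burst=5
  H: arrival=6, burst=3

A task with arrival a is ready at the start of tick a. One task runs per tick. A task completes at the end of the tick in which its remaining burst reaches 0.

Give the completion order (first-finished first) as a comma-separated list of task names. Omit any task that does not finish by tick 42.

t=0: queue=[A,G] q_used=0 → run A
t=1: queue=[A,G,C] q_used=1 → run A
t=2: queue=[G,C,B,F] q_used=0 → run G
t=3: queue=[G,C,B,F] q_used=1 → run G
t=4: queue=[C,B,F,G] q_used=0 → run C
t=5: queue=[C,B,F,G,D,E] q_used=1 → run C
t=6: queue=[B,F,G,D,E,C,H] q_used=0 → run B
t=7: queue=[B,F,G,D,E,C,H] q_used=1 → run B
t=8: queue=[F,G,D,E,C,H,B] q_used=0 → run F
t=9: queue=[F,G,D,E,C,H,B] q_used=1 → run F
t=10: queue=[G,D,E,C,H,B,F] q_used=0 → run G
t=11: queue=[G,D,E,C,H,B,F] q_used=1 → run G
t=12: queue=[D,E,C,H,B,F,G] q_used=0 → run D
t=13: queue=[D,E,C,H,B,F,G] q_used=1 → run D
t=14: queue=[E,C,H,B,F,G,D] q_used=0 → run E
t=15: queue=[E,C,H,B,F,G,D] q_used=1 → run E
t=16: queue=[C,H,B,F,G,D,E] q_used=0 → run C
t=17: queue=[H,B,F,G,D,E] q_used=0 → run H
t=18: queue=[H,B,F,G,D,E] q_used=1 → run H
t=19: queue=[B,F,G,D,E,H] q_used=0 → run B
t=20: queue=[B,F,G,D,E,H] q_used=1 → run B
t=21: queue=[F,G,D,E,H] q_used=0 → run F
t=22: queue=[F,G,D,E,H] q_used=1 → run F
t=23: queue=[G,D,E,H,F] q_used=0 → run G
t=24: queue=[D,E,H,F] q_used=0 → run D
t=25: queue=[D,E,H,F] q_used=1 → run D
t=26: queue=[E,H,F,D] q_used=0 → run E
t=27: queue=[E,H,F,D] q_used=1 → run E
t=28: queue=[H,F,D,E] q_used=0 → run H
t=29: queue=[F,D,E] q_used=0 → run F
t=30: queue=[D,E] q_used=0 → run D
t=31: queue=[D,E] q_used=1 → run D
t=32: queue=[E,D] q_used=0 → run E
t=33: queue=[E,D] q_used=1 → run E
t=34: queue=[D,E] q_used=0 → run D
t=35: queue=[D,E] q_used=1 → run D
t=36: queue=[E] q_used=0 → run E
t=37: (idle)
t=38: (idle)
t=39: (idle)
t=40: (idle)
t=41: (idle)
t=42: (idle)

completion order = A, C, B, G, H, F, D, E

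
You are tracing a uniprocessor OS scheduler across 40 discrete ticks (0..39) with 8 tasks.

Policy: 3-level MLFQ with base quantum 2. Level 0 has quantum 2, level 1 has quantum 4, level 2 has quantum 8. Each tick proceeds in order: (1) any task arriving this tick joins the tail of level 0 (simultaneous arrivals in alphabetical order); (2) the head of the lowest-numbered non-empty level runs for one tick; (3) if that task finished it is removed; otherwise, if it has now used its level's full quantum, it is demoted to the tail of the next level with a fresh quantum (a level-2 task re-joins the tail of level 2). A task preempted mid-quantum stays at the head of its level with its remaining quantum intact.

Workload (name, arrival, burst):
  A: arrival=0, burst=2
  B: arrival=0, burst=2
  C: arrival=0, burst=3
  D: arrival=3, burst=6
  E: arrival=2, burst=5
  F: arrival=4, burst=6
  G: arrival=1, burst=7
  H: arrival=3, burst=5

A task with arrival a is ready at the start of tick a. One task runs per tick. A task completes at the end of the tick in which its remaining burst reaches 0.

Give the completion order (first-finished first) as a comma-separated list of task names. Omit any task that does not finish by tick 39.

completion order = A, B, C, E, D, H, F, G

t=0: L0/L1/L2 = ABC/-/- → run A
t=1: L0/L1/L2 = ABCG/-/- → run A
t=2: L0/L1/L2 = BCGE/-/- → run B
t=3: L0/L1/L2 = BCGEDH/-/- → run B
t=4: L0/L1/L2 = CGEDHF/-/- → run C
t=5: L0/L1/L2 = CGEDHF/-/- → run C
t=6: L0/L1/L2 = GEDHF/C/- → run G
t=7: L0/L1/L2 = GEDHF/C/- → run G
t=8: L0/L1/L2 = EDHF/CG/- → run E
t=9: L0/L1/L2 = EDHF/CG/- → run E
t=10: L0/L1/L2 = DHF/CGE/- → run D
t=11: L0/L1/L2 = DHF/CGE/- → run D
t=12: L0/L1/L2 = HF/CGED/- → run H
t=13: L0/L1/L2 = HF/CGED/- → run H
t=14: L0/L1/L2 = F/CGEDH/- → run F
t=15: L0/L1/L2 = F/CGEDH/- → run F
t=16: L0/L1/L2 = -/CGEDHF/- → run C
t=17: L0/L1/L2 = -/GEDHF/- → run G
t=18: L0/L1/L2 = -/GEDHF/- → run G
t=19: L0/L1/L2 = -/GEDHF/- → run G
t=20: L0/L1/L2 = -/GEDHF/- → run G
t=21: L0/L1/L2 = -/EDHF/G → run E
t=22: L0/L1/L2 = -/EDHF/G → run E
t=23: L0/L1/L2 = -/EDHF/G → run E
t=24: L0/L1/L2 = -/DHF/G → run D
t=25: L0/L1/L2 = -/DHF/G → run D
t=26: L0/L1/L2 = -/DHF/G → run D
t=27: L0/L1/L2 = -/DHF/G → run D
t=28: L0/L1/L2 = -/HF/G → run H
t=29: L0/L1/L2 = -/HF/G → run H
t=30: L0/L1/L2 = -/HF/G → run H
t=31: L0/L1/L2 = -/F/G → run F
t=32: L0/L1/L2 = -/F/G → run F
t=33: L0/L1/L2 = -/F/G → run F
t=34: L0/L1/L2 = -/F/G → run F
t=35: L0/L1/L2 = -/-/G → run G
t=36: (idle)
t=37: (idle)
t=38: (idle)
t=39: (idle)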